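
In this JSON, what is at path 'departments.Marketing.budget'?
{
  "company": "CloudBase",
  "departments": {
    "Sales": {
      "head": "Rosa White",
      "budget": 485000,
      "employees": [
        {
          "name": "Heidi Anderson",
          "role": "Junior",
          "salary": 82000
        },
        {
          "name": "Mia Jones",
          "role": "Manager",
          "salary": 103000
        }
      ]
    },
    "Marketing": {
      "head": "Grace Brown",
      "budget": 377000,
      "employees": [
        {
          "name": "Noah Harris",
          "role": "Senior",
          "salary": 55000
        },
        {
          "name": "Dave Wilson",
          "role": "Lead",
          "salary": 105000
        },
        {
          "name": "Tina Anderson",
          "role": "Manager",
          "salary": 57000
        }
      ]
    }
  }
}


Path: departments.Marketing.budget

Navigate:
  -> departments
  -> Marketing
  -> budget = 377000

377000


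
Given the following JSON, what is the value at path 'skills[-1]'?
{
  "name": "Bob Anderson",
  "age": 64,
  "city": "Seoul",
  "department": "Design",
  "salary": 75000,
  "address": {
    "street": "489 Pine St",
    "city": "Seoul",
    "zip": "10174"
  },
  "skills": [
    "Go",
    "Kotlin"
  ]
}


Query: skills[-1]
Path: skills -> last element
Value: Kotlin

Kotlin


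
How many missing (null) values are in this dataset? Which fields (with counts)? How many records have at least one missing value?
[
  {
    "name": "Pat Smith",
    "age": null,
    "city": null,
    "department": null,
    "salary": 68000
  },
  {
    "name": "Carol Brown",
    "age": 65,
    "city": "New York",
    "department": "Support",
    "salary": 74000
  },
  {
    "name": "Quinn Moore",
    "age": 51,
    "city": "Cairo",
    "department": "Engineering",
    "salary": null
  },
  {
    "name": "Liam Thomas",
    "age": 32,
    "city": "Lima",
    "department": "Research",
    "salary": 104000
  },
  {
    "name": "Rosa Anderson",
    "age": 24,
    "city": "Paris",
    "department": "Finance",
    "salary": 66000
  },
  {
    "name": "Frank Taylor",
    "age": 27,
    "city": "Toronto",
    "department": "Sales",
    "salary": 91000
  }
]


Checking for missing (null) values in 6 records:

  Pat Smith: age, city, department
  Carol Brown: complete
  Quinn Moore: salary
  Liam Thomas: complete
  Rosa Anderson: complete
  Frank Taylor: complete

Per field:
  name: 0 missing
  age: 1 missing
  city: 1 missing
  department: 1 missing
  salary: 1 missing

Total missing values: 4
Records with any missing: 2

4 missing values (age: 1, city: 1, department: 1, salary: 1); 2 incomplete records


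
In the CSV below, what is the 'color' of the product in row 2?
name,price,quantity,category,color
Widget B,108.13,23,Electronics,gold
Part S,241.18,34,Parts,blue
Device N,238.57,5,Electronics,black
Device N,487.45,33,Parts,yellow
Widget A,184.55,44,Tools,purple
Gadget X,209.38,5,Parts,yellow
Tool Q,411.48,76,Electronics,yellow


Query: Row 2 ('Part S'), column 'color'
Value: blue

blue


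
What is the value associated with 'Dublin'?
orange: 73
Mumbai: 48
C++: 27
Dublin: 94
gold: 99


Looking up key 'Dublin'
Value: 94

94


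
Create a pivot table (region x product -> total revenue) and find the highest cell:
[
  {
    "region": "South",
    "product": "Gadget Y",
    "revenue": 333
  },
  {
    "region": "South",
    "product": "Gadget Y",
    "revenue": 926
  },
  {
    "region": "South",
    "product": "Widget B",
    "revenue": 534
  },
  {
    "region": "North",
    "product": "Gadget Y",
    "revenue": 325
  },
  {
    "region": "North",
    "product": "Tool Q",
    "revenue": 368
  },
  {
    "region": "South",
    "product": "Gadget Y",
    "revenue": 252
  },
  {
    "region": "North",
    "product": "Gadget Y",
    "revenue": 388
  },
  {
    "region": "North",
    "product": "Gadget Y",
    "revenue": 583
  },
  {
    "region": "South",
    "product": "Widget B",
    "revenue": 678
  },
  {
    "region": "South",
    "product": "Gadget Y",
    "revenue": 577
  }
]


Pivot: region (rows) x product (columns) -> total revenue

     Gadget Y      Tool Q        Widget B    
North         1296           368             0  
South         2088             0          1212  

Highest: South / Gadget Y = $2088

South / Gadget Y = $2088


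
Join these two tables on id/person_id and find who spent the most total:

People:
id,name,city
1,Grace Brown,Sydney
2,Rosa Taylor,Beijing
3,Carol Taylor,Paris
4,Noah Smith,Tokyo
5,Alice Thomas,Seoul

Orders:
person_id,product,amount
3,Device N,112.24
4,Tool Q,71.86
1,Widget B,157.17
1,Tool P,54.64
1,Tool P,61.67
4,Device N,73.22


Join on: people.id = orders.person_id

Joined rows:
  Carol Taylor (Paris) bought Device N for $112.24
  Noah Smith (Tokyo) bought Tool Q for $71.86
  Grace Brown (Sydney) bought Widget B for $157.17
  Grace Brown (Sydney) bought Tool P for $54.64
  Grace Brown (Sydney) bought Tool P for $61.67
  Noah Smith (Tokyo) bought Device N for $73.22

Total per person:
  Grace Brown: $273.48
  Noah Smith: $145.08
  Carol Taylor: $112.24

Top spender: Grace Brown ($273.48)

Grace Brown ($273.48)


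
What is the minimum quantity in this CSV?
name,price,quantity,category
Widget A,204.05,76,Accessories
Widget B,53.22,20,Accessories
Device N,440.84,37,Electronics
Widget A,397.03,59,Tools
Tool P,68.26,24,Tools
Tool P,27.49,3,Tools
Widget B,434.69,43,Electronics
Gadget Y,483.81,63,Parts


Computing minimum quantity:
Values: [76, 20, 37, 59, 24, 3, 43, 63]
Min = 3

3


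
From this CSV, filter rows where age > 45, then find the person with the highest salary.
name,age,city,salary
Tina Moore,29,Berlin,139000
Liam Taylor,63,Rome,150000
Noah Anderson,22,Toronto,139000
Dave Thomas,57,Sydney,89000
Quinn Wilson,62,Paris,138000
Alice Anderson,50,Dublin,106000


Filter: age > 45
Sort by: salary (descending)

Filtered records (4):
  Liam Taylor, age 63, salary $150000
  Quinn Wilson, age 62, salary $138000
  Alice Anderson, age 50, salary $106000
  Dave Thomas, age 57, salary $89000

Highest salary: Liam Taylor ($150000)

Liam Taylor


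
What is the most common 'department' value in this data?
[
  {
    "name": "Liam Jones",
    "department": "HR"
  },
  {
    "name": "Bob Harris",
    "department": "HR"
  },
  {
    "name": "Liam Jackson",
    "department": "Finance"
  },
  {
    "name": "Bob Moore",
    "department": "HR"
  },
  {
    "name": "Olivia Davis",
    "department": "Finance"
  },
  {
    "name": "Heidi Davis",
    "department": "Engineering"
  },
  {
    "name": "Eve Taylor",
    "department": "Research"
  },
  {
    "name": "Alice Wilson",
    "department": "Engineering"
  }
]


Counting 'department' values across 8 records:

  HR: 3 ###
  Finance: 2 ##
  Engineering: 2 ##
  Research: 1 #

Most common: HR (3 times)

HR (3 times)


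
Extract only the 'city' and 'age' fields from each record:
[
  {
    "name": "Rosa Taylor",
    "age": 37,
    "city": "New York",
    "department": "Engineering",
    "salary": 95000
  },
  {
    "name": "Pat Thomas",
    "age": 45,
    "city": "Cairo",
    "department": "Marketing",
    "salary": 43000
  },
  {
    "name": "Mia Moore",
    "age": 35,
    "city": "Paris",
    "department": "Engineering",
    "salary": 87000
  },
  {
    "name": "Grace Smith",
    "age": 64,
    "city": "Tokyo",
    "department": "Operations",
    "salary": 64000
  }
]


Original: 4 records with fields: name, age, city, department, salary
Keep: ['city', 'age']
Drop: ['name', 'department', 'salary']
Result: 4 records, 2 fields each

[
  {
    "city": "New York",
    "age": 37
  },
  {
    "city": "Cairo",
    "age": 45
  },
  {
    "city": "Paris",
    "age": 35
  },
  {
    "city": "Tokyo",
    "age": 64
  }
]


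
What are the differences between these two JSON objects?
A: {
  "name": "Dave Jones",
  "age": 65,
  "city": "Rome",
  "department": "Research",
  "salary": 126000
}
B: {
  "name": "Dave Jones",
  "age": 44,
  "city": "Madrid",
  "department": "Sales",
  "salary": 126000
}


Comparing each field (in key order):
  name: same
  age: DIFFERENT
  city: DIFFERENT
  department: DIFFERENT
  salary: same
Differences:
  age: 65 -> 44
  city: Rome -> Madrid
  department: Research -> Sales

3 field(s) changed

3 changes: age, city, department


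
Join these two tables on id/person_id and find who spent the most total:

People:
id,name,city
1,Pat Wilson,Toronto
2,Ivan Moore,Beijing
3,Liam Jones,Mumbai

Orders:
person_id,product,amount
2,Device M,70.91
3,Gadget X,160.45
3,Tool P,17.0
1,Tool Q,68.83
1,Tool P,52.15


Join on: people.id = orders.person_id

Joined rows:
  Ivan Moore (Beijing) bought Device M for $70.91
  Liam Jones (Mumbai) bought Gadget X for $160.45
  Liam Jones (Mumbai) bought Tool P for $17.0
  Pat Wilson (Toronto) bought Tool Q for $68.83
  Pat Wilson (Toronto) bought Tool P for $52.15

Total per person:
  Liam Jones: $177.45
  Pat Wilson: $120.98
  Ivan Moore: $70.91

Top spender: Liam Jones ($177.45)

Liam Jones ($177.45)


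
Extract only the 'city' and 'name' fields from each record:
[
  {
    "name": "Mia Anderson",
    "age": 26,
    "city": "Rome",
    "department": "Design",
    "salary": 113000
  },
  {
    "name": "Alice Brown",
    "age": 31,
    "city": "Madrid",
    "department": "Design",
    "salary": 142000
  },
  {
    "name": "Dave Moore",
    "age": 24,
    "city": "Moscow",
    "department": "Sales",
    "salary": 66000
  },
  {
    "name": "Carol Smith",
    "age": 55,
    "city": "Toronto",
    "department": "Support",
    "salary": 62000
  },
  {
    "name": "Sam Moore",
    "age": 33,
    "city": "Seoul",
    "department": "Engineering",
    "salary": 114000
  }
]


Original: 5 records with fields: name, age, city, department, salary
Keep: ['city', 'name']
Drop: ['age', 'department', 'salary']
Result: 5 records, 2 fields each

[
  {
    "city": "Rome",
    "name": "Mia Anderson"
  },
  {
    "city": "Madrid",
    "name": "Alice Brown"
  },
  {
    "city": "Moscow",
    "name": "Dave Moore"
  },
  {
    "city": "Toronto",
    "name": "Carol Smith"
  },
  {
    "city": "Seoul",
    "name": "Sam Moore"
  }
]


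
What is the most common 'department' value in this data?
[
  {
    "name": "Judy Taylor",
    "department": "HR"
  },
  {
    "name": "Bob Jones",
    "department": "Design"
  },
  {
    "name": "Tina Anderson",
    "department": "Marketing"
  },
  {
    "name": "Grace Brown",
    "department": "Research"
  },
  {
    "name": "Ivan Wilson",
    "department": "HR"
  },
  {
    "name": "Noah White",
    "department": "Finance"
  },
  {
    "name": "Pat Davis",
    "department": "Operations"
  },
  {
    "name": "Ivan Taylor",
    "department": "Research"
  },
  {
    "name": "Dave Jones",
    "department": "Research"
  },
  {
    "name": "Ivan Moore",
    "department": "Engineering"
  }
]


Counting 'department' values across 10 records:

  Research: 3 ###
  HR: 2 ##
  Design: 1 #
  Marketing: 1 #
  Finance: 1 #
  Operations: 1 #
  Engineering: 1 #

Most common: Research (3 times)

Research (3 times)


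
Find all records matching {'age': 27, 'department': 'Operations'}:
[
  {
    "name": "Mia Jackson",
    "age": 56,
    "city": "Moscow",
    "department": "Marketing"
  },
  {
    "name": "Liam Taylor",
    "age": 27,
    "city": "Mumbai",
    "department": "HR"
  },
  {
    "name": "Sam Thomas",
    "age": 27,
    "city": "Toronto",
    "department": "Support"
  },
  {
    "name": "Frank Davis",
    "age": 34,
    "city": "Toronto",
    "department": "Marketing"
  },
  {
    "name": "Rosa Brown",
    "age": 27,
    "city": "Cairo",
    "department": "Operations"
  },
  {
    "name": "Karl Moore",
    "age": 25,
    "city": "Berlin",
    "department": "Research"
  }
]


Search criteria: {'age': 27, 'department': 'Operations'}

Checking 6 records:
  Mia Jackson: {age: 56, department: Marketing}
  Liam Taylor: {age: 27, department: HR}
  Sam Thomas: {age: 27, department: Support}
  Frank Davis: {age: 34, department: Marketing}
  Rosa Brown: {age: 27, department: Operations} <-- MATCH
  Karl Moore: {age: 25, department: Research}

Matches: ["Rosa Brown"]

["Rosa Brown"]


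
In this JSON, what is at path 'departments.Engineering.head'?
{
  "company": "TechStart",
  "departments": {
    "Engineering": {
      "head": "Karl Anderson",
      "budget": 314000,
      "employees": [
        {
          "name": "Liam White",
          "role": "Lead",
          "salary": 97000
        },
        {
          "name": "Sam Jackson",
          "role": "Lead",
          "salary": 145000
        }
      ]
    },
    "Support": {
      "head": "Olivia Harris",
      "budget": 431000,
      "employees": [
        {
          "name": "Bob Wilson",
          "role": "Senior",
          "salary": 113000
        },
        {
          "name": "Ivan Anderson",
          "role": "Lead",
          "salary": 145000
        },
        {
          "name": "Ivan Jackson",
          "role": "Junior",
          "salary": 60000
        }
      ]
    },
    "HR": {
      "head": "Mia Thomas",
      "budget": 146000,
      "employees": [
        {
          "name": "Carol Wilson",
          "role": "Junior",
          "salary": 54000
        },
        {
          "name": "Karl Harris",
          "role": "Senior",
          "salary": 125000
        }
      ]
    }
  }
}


Path: departments.Engineering.head

Navigate:
  -> departments
  -> Engineering
  -> head = 'Karl Anderson'

Karl Anderson


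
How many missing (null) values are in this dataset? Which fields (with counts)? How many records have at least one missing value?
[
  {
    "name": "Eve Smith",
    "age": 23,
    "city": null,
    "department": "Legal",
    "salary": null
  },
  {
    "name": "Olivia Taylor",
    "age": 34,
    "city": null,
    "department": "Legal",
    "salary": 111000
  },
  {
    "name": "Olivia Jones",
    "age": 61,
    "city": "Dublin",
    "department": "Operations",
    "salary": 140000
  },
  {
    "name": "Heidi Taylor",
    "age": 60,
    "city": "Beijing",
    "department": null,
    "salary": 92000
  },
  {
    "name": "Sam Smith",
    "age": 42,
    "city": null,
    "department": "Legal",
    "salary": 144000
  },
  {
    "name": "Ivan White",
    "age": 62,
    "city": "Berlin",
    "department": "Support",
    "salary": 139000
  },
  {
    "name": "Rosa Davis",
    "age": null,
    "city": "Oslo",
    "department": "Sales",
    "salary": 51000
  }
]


Checking for missing (null) values in 7 records:

  Eve Smith: city, salary
  Olivia Taylor: city
  Olivia Jones: complete
  Heidi Taylor: department
  Sam Smith: city
  Ivan White: complete
  Rosa Davis: age

Per field:
  name: 0 missing
  age: 1 missing
  city: 3 missing
  department: 1 missing
  salary: 1 missing

Total missing values: 6
Records with any missing: 5

6 missing values (age: 1, city: 3, department: 1, salary: 1); 5 incomplete records


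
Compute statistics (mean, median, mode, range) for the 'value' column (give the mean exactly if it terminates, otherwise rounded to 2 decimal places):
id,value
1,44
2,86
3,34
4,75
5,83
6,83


Data: [44, 86, 34, 75, 83, 83]
Count: 6
Sum: 405
Mean: 405/6 = 67.5
Sorted: [34, 44, 75, 83, 83, 86]
Median: 79.0
Mode: 83 (2 times)
Range: 86 - 34 = 52
Min: 34, Max: 86

mean=67.5, median=79.0, mode=83, range=52


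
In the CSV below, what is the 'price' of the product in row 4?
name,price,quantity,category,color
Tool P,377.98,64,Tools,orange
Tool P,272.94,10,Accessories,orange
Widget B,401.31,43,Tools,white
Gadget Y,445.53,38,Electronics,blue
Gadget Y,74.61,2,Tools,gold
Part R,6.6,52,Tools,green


Query: Row 4 ('Gadget Y'), column 'price'
Value: 445.53

445.53


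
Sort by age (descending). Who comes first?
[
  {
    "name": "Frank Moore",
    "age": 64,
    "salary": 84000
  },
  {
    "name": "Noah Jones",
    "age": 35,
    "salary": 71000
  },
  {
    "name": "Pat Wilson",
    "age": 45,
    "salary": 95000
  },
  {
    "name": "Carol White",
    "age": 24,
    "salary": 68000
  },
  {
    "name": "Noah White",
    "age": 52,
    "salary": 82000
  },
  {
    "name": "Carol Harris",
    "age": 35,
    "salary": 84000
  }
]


Sort by: age (descending)

Sorted order:
  1. Frank Moore (age = 64)
  2. Noah White (age = 52)
  3. Pat Wilson (age = 45)
  4. Noah Jones (age = 35)
  5. Carol Harris (age = 35)
  6. Carol White (age = 24)

First: Frank Moore

Frank Moore


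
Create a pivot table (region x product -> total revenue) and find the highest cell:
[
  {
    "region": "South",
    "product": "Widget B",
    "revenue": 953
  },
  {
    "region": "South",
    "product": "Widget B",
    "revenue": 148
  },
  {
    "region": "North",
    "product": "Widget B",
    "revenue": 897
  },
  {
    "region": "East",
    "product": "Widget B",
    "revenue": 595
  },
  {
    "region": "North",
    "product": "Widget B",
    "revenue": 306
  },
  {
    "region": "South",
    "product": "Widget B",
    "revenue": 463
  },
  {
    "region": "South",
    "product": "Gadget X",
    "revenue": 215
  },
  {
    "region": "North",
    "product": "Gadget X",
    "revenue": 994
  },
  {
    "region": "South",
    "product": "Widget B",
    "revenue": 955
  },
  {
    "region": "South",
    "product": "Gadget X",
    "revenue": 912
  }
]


Pivot: region (rows) x product (columns) -> total revenue

     Gadget X      Widget B    
East             0           595  
North          994          1203  
South         1127          2519  

Highest: South / Widget B = $2519

South / Widget B = $2519


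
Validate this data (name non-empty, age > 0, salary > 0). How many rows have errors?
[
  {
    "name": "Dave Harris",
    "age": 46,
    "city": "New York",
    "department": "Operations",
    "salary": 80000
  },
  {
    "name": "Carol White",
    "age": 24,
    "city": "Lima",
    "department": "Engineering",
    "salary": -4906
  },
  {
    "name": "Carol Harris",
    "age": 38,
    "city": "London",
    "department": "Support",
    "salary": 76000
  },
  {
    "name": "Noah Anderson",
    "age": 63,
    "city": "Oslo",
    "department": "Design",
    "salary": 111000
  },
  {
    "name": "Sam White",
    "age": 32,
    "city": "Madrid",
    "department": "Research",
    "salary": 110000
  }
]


Validating 5 records:
Rules: name non-empty, age > 0, salary > 0

  Row 1 (Dave Harris): OK
  Row 2 (Carol White): negative salary: -4906
  Row 3 (Carol Harris): OK
  Row 4 (Noah Anderson): OK
  Row 5 (Sam White): OK

Total errors: 1

1 errors


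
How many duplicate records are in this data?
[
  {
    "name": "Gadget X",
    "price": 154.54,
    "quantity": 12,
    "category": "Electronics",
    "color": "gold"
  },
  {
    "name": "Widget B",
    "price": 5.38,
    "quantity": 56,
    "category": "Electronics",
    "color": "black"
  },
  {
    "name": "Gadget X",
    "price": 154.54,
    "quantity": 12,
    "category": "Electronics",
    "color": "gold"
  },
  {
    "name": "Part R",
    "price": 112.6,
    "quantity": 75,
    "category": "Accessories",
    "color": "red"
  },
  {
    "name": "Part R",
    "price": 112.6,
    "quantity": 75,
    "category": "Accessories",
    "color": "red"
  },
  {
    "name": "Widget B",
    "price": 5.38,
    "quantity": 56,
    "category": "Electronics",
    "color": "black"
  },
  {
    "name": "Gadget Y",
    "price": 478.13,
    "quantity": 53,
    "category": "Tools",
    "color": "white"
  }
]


Checking 7 records for duplicates:

  Row 1: Gadget X ($154.54, qty 12)
  Row 2: Widget B ($5.38, qty 56)
  Row 3: Gadget X ($154.54, qty 12) <-- DUPLICATE
  Row 4: Part R ($112.6, qty 75)
  Row 5: Part R ($112.6, qty 75) <-- DUPLICATE
  Row 6: Widget B ($5.38, qty 56) <-- DUPLICATE
  Row 7: Gadget Y ($478.13, qty 53)

Duplicates found: 3
Unique records: 4

3 duplicates, 4 unique


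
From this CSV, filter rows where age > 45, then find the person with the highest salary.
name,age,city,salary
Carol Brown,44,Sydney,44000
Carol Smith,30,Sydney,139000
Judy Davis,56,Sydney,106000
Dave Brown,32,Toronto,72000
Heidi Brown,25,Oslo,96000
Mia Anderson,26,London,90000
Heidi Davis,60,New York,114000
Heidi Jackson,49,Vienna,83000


Filter: age > 45
Sort by: salary (descending)

Filtered records (3):
  Heidi Davis, age 60, salary $114000
  Judy Davis, age 56, salary $106000
  Heidi Jackson, age 49, salary $83000

Highest salary: Heidi Davis ($114000)

Heidi Davis


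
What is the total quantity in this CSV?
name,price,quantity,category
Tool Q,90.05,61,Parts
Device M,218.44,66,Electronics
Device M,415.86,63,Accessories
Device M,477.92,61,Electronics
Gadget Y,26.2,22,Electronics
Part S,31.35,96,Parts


Computing total quantity:
Values: [61, 66, 63, 61, 22, 96]
Sum = 369

369


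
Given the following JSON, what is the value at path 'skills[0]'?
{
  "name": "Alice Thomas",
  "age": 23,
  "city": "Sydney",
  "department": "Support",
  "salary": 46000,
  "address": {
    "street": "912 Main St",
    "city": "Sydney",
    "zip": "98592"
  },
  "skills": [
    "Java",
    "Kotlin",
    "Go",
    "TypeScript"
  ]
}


Query: skills[0]
Path: skills -> first element
Value: Java

Java


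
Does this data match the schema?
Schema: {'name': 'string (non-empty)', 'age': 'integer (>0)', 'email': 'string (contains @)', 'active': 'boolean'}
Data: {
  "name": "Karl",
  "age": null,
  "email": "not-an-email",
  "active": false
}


Validating each field against schema:
  name: OK (non-empty string)
  age: FAIL (null is not an integer)
  email: FAIL ("not-an-email" does not contain @)
  active: OK (boolean)

Result: INVALID (2 errors: age, email)

INVALID (2 errors: age, email)


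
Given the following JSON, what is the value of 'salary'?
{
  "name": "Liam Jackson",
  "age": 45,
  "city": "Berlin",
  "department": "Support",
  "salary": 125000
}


Looking up field 'salary'
Value: 125000

125000


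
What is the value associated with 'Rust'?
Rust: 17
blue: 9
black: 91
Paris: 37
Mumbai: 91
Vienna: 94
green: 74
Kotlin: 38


Looking up key 'Rust'
Value: 17

17


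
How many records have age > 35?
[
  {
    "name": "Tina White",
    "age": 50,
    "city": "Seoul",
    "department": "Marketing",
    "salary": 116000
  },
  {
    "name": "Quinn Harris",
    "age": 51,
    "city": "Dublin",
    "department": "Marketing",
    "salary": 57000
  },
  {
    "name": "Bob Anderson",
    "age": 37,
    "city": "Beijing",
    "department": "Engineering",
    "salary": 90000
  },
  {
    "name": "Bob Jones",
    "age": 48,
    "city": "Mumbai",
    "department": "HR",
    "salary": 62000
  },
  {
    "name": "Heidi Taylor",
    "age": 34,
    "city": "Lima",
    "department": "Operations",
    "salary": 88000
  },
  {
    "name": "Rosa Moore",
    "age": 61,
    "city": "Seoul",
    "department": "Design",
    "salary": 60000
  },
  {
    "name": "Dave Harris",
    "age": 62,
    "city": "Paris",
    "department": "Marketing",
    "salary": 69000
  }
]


Data: 7 records
Condition: age > 35

Checking each record:
  Tina White: 50 MATCH
  Quinn Harris: 51 MATCH
  Bob Anderson: 37 MATCH
  Bob Jones: 48 MATCH
  Heidi Taylor: 34
  Rosa Moore: 61 MATCH
  Dave Harris: 62 MATCH

Count: 6

6


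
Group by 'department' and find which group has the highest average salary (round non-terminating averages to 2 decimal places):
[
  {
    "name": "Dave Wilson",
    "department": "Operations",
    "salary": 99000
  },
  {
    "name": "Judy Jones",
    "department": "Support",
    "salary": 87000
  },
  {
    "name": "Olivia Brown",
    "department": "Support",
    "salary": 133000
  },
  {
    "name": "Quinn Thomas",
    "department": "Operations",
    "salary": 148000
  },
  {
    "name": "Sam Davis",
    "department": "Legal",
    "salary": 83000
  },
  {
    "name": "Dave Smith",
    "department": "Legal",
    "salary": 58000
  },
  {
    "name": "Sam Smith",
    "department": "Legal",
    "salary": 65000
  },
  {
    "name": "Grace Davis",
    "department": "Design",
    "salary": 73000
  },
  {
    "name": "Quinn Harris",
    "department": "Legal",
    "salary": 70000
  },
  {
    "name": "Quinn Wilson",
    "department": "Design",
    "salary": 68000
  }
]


Group by: department

Groups:
  Design: 2 people, avg salary = 141000/2 = $70500
  Legal: 4 people, avg salary = 276000/4 = $69000
  Operations: 2 people, avg salary = 247000/2 = $123500
  Support: 2 people, avg salary = 220000/2 = $110000

Highest average salary: Operations ($123500)

Operations ($123500)


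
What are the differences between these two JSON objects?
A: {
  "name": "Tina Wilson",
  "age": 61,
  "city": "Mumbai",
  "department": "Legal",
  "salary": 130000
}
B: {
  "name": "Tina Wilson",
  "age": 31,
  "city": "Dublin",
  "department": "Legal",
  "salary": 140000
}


Comparing each field (in key order):
  name: same
  age: DIFFERENT
  city: DIFFERENT
  department: same
  salary: DIFFERENT
Differences:
  age: 61 -> 31
  city: Mumbai -> Dublin
  salary: 130000 -> 140000

3 field(s) changed

3 changes: age, city, salary


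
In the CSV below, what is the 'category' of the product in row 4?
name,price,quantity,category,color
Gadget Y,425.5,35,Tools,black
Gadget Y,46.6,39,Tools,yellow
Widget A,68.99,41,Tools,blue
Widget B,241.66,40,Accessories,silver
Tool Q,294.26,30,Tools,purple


Query: Row 4 ('Widget B'), column 'category'
Value: Accessories

Accessories


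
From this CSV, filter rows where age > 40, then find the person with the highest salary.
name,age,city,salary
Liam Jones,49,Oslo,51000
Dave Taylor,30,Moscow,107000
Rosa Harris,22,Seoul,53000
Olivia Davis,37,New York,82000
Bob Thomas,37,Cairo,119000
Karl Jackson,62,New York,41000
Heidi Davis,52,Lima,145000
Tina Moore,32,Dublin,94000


Filter: age > 40
Sort by: salary (descending)

Filtered records (3):
  Heidi Davis, age 52, salary $145000
  Liam Jones, age 49, salary $51000
  Karl Jackson, age 62, salary $41000

Highest salary: Heidi Davis ($145000)

Heidi Davis


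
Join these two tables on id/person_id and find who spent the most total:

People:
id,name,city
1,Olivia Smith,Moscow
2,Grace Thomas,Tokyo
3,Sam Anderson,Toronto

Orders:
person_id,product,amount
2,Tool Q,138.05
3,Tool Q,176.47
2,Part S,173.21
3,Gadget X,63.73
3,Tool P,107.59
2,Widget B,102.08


Join on: people.id = orders.person_id

Joined rows:
  Grace Thomas (Tokyo) bought Tool Q for $138.05
  Sam Anderson (Toronto) bought Tool Q for $176.47
  Grace Thomas (Tokyo) bought Part S for $173.21
  Sam Anderson (Toronto) bought Gadget X for $63.73
  Sam Anderson (Toronto) bought Tool P for $107.59
  Grace Thomas (Tokyo) bought Widget B for $102.08

Total per person:
  Grace Thomas: $413.34
  Sam Anderson: $347.79

Top spender: Grace Thomas ($413.34)

Grace Thomas ($413.34)


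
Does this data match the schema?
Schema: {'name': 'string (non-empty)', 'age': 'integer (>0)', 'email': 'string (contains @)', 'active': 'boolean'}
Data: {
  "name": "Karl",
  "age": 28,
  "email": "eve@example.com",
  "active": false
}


Validating each field against schema:
  name: OK (non-empty string)
  age: OK (positive integer)
  email: OK (string with @)
  active: OK (boolean)

Result: VALID

VALID


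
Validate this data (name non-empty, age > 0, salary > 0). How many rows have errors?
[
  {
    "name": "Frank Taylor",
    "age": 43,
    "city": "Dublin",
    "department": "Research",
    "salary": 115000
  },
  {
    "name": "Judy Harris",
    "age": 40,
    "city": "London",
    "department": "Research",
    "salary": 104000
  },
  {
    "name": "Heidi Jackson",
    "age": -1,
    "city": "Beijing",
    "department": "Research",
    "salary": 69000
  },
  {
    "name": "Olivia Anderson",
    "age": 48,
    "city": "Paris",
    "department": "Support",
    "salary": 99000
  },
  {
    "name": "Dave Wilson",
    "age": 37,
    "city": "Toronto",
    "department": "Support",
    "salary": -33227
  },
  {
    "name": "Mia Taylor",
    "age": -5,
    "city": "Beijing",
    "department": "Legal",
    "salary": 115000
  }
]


Validating 6 records:
Rules: name non-empty, age > 0, salary > 0

  Row 1 (Frank Taylor): OK
  Row 2 (Judy Harris): OK
  Row 3 (Heidi Jackson): negative age: -1
  Row 4 (Olivia Anderson): OK
  Row 5 (Dave Wilson): negative salary: -33227
  Row 6 (Mia Taylor): negative age: -5

Total errors: 3

3 errors


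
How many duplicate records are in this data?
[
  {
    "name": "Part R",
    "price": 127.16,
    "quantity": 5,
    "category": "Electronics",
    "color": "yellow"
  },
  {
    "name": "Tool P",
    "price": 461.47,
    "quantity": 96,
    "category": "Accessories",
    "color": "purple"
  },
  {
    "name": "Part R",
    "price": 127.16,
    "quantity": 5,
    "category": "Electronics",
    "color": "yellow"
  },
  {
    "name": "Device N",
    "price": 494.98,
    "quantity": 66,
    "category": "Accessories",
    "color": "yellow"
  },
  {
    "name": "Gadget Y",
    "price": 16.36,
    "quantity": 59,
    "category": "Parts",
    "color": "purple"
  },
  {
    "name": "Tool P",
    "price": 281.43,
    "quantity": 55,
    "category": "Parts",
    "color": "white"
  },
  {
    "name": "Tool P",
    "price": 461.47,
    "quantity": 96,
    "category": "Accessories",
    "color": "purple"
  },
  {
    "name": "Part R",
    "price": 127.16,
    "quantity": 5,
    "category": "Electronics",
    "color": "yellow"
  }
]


Checking 8 records for duplicates:

  Row 1: Part R ($127.16, qty 5)
  Row 2: Tool P ($461.47, qty 96)
  Row 3: Part R ($127.16, qty 5) <-- DUPLICATE
  Row 4: Device N ($494.98, qty 66)
  Row 5: Gadget Y ($16.36, qty 59)
  Row 6: Tool P ($281.43, qty 55)
  Row 7: Tool P ($461.47, qty 96) <-- DUPLICATE
  Row 8: Part R ($127.16, qty 5) <-- DUPLICATE

Duplicates found: 3
Unique records: 5

3 duplicates, 5 unique


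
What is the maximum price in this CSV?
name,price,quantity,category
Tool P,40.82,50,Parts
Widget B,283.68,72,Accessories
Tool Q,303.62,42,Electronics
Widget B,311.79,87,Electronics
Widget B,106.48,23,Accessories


Computing maximum price:
Values: [40.82, 283.68, 303.62, 311.79, 106.48]
Max = 311.79

311.79


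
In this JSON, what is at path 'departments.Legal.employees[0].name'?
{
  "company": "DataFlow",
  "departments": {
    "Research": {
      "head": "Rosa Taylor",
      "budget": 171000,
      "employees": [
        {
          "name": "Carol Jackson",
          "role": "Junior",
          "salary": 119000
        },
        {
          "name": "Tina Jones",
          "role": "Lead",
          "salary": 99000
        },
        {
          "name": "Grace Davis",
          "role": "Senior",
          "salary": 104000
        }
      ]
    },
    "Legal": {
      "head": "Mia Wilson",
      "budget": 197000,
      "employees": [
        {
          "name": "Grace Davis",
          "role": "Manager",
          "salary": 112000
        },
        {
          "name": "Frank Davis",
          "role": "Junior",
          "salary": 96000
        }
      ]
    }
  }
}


Path: departments.Legal.employees[0].name

Navigate:
  -> departments
  -> Legal
  -> employees[0].name = 'Grace Davis'

Grace Davis


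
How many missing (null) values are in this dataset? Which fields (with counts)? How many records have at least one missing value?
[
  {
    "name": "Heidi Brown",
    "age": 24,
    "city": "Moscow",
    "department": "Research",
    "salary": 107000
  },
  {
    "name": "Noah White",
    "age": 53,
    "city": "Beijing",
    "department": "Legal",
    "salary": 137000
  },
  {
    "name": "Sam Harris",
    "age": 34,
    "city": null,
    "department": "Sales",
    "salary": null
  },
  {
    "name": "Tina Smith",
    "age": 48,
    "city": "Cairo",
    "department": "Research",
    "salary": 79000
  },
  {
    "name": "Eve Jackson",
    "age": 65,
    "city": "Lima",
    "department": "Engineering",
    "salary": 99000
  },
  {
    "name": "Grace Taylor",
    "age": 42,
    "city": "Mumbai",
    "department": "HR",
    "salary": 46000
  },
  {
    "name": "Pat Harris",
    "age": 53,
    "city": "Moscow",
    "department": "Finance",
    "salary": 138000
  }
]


Checking for missing (null) values in 7 records:

  Heidi Brown: complete
  Noah White: complete
  Sam Harris: city, salary
  Tina Smith: complete
  Eve Jackson: complete
  Grace Taylor: complete
  Pat Harris: complete

Per field:
  name: 0 missing
  age: 0 missing
  city: 1 missing
  department: 0 missing
  salary: 1 missing

Total missing values: 2
Records with any missing: 1

2 missing values (city: 1, salary: 1); 1 incomplete records


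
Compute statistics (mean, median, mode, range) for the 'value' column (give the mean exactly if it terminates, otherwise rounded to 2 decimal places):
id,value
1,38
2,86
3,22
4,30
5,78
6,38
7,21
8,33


Data: [38, 86, 22, 30, 78, 38, 21, 33]
Count: 8
Sum: 346
Mean: 346/8 = 43.25
Sorted: [21, 22, 30, 33, 38, 38, 78, 86]
Median: 35.5
Mode: 38 (2 times)
Range: 86 - 21 = 65
Min: 21, Max: 86

mean=43.25, median=35.5, mode=38, range=65


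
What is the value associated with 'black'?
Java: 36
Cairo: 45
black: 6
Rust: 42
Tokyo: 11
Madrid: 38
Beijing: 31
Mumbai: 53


Looking up key 'black'
Value: 6

6


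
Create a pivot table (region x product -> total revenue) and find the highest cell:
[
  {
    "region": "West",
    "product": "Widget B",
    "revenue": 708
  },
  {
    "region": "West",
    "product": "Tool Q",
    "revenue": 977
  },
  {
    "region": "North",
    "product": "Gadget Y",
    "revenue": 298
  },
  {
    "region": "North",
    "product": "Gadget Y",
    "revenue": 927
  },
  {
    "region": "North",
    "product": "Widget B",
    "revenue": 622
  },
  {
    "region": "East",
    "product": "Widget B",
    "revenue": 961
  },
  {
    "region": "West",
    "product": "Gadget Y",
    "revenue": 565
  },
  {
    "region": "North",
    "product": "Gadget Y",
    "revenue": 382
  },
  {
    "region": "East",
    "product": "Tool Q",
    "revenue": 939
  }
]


Pivot: region (rows) x product (columns) -> total revenue

     Gadget Y      Tool Q        Widget B    
East             0           939           961  
North         1607             0           622  
West           565           977           708  

Highest: North / Gadget Y = $1607

North / Gadget Y = $1607


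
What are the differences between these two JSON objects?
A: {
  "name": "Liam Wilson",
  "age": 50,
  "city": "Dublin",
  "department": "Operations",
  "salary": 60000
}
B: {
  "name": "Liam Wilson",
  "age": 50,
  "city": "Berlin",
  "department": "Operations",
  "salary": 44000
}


Comparing each field (in key order):
  name: same
  age: same
  city: DIFFERENT
  department: same
  salary: DIFFERENT
Differences:
  city: Dublin -> Berlin
  salary: 60000 -> 44000

2 field(s) changed

2 changes: city, salary


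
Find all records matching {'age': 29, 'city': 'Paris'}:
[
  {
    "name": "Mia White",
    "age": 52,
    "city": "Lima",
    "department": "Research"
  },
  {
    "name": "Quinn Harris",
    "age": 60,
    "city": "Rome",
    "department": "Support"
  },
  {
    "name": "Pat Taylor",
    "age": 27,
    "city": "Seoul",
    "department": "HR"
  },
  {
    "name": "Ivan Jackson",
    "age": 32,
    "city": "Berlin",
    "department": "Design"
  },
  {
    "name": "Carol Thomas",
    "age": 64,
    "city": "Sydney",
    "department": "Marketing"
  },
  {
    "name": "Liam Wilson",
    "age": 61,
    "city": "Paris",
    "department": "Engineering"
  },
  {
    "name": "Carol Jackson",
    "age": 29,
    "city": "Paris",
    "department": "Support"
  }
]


Search criteria: {'age': 29, 'city': 'Paris'}

Checking 7 records:
  Mia White: {age: 52, city: Lima}
  Quinn Harris: {age: 60, city: Rome}
  Pat Taylor: {age: 27, city: Seoul}
  Ivan Jackson: {age: 32, city: Berlin}
  Carol Thomas: {age: 64, city: Sydney}
  Liam Wilson: {age: 61, city: Paris}
  Carol Jackson: {age: 29, city: Paris} <-- MATCH

Matches: ["Carol Jackson"]

["Carol Jackson"]


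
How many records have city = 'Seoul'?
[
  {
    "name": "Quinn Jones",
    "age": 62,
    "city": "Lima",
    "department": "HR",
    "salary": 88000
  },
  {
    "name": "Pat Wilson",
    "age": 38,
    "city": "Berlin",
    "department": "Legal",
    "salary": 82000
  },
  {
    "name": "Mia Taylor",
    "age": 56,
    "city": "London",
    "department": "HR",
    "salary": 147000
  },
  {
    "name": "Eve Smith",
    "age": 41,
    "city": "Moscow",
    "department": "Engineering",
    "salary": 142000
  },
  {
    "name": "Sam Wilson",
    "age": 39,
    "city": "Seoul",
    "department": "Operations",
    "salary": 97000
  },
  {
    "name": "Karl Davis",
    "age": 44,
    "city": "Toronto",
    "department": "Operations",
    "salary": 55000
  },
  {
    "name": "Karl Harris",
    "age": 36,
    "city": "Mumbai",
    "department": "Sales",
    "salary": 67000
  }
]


Data: 7 records
Condition: city = 'Seoul'

Checking each record:
  Quinn Jones: Lima
  Pat Wilson: Berlin
  Mia Taylor: London
  Eve Smith: Moscow
  Sam Wilson: Seoul MATCH
  Karl Davis: Toronto
  Karl Harris: Mumbai

Count: 1

1


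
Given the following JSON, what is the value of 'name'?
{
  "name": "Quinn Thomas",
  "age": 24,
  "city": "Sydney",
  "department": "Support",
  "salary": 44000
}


Looking up field 'name'
Value: Quinn Thomas

Quinn Thomas


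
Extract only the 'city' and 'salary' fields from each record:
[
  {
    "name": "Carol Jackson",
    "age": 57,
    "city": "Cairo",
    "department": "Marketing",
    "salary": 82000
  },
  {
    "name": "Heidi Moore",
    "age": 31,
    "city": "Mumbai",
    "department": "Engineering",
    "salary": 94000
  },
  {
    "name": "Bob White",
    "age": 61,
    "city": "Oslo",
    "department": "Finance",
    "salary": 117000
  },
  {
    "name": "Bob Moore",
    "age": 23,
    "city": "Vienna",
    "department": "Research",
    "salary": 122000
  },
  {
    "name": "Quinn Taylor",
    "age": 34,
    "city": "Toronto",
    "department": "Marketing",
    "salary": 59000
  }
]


Original: 5 records with fields: name, age, city, department, salary
Keep: ['city', 'salary']
Drop: ['name', 'age', 'department']
Result: 5 records, 2 fields each

[
  {
    "city": "Cairo",
    "salary": 82000
  },
  {
    "city": "Mumbai",
    "salary": 94000
  },
  {
    "city": "Oslo",
    "salary": 117000
  },
  {
    "city": "Vienna",
    "salary": 122000
  },
  {
    "city": "Toronto",
    "salary": 59000
  }
]


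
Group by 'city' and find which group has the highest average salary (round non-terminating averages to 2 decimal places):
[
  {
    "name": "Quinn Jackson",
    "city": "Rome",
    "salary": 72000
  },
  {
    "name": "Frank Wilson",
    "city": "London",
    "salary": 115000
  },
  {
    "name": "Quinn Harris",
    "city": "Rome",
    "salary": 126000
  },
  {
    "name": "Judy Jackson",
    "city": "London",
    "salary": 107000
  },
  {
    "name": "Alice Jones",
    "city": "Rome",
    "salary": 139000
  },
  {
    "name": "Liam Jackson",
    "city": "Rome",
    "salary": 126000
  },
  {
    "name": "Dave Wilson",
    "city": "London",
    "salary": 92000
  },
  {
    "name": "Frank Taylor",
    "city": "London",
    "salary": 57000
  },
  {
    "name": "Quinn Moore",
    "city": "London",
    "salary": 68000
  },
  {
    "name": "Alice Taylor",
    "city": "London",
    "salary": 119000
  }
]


Group by: city

Groups:
  London: 6 people, avg salary = 558000/6 = $93000
  Rome: 4 people, avg salary = 463000/4 = $115750

Highest average salary: Rome ($115750)

Rome ($115750)


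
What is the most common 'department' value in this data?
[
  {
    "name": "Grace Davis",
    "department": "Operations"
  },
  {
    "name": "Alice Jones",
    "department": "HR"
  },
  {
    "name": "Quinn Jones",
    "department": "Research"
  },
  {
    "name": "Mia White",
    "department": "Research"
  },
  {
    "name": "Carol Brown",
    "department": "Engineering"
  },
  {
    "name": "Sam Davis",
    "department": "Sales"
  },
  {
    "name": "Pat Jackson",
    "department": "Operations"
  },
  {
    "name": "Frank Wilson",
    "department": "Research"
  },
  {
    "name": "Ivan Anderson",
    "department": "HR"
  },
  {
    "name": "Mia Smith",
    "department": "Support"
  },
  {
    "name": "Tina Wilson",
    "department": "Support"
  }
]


Counting 'department' values across 11 records:

  Research: 3 ###
  Operations: 2 ##
  HR: 2 ##
  Support: 2 ##
  Engineering: 1 #
  Sales: 1 #

Most common: Research (3 times)

Research (3 times)


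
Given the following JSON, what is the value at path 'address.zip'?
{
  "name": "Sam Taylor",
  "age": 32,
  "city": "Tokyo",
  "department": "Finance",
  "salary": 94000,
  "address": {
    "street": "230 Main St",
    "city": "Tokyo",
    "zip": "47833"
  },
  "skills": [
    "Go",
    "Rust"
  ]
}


Query: address.zip
Path: address -> zip
Value: 47833

47833
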